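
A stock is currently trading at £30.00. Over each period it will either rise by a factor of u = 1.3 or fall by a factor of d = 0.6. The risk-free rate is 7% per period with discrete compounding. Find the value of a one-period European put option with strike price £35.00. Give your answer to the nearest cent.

Risk-neutral probability p = (1 + 0.07 − 0.6)/(1.3 − 0.6) = 0.4700/0.7000 = 0.6714
Terminal stock prices: S_u = 39, S_d = 18
Terminal payoffs (K − S): max(-4, 0) = 0, max(17, 0) = 17
Node 0 (S = 30): V_0 = 1/1.07·[0.6714·0.0000 + 0.3286·17.0000] = 5.2203

£5.22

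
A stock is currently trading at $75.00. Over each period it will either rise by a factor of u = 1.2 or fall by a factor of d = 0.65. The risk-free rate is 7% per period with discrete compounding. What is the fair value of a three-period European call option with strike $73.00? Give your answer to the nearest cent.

Risk-neutral probability p = (1 + 0.07 − 0.65)/(1.2 − 0.65) = 0.4200/0.5500 = 0.7636
Terminal stock prices: S_uuu = 129.6, S_uud = 70.2, S_udd = 38.03, S_ddd = 20.6
Terminal payoffs (S − K): max(56.6, 0) = 56.6, max(-2.8, 0) = 0, max(-34.97, 0) = 0, max(-52.4, 0) = 0
Node uu (S = 108): V_uu = 1/1.07·[0.7636·56.6000 + 0.2364·0.0000] = 40.3942
Node ud (S = 58.5): V_ud = 1/1.07·[0.7636·0.0000 + 0.2364·0.0000] = 0.0000
Node dd (S = 31.69): V_dd = 1/1.07·[0.7636·0.0000 + 0.2364·0.0000] = 0.0000
Node u (S = 90): V_u = 1/1.07·[0.7636·40.3942 + 0.2364·0.0000] = 28.8285
Node d (S = 48.75): V_d = 1/1.07·[0.7636·0.0000 + 0.2364·0.0000] = 0.0000
Node 0 (S = 75): V_0 = 1/1.07·[0.7636·28.8285 + 0.2364·0.0000] = 20.5743

$20.57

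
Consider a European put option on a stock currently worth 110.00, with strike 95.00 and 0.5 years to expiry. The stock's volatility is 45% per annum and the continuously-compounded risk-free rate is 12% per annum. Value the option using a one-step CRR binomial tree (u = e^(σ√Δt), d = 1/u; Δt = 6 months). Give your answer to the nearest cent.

6.82

CRR parameters: u = e^(σ√Δt) = e^(0.45·√0.5) = 1.3746, d = 1/u = 0.7275
Per-period rate: rΔt = 0.12·0.5 = 0.06, so R = e^0.06 = 1.0618
Risk-neutral probability p = (e^0.06 − 0.7275)/(1.3746 − 0.7275) = 0.3344/0.6472 = 0.5167
Terminal stock prices: S_u = 151.2, S_d = 80.02
Terminal payoffs (K − S): max(-56.21, 0) = 0, max(14.98, 0) = 14.98
Node 0 (S = 110): V_0 = e^(−0.06)·[0.5167·0.0000 + 0.4833·14.9795] = 6.8186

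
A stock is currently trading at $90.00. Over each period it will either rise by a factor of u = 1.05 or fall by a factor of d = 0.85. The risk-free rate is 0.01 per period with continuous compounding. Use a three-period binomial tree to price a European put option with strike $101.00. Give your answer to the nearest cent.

$9.60

Risk-neutral probability p = (e^0.01 − 0.85)/(1.05 − 0.85) = 0.1601/0.2000 = 0.8003
Terminal stock prices: S_uuu = 104.2, S_uud = 84.34, S_udd = 68.28, S_ddd = 55.27
Terminal payoffs (K − S): max(-3.186, 0) = 0, max(16.66, 0) = 16.66, max(32.72, 0) = 32.72, max(45.73, 0) = 45.73
Node uu (S = 99.23): V_uu = e^(−0.01)·[0.8003·0.0000 + 0.1997·16.6587] = 3.2945
Node ud (S = 80.33): V_ud = e^(−0.01)·[0.8003·16.6587 + 0.1997·32.7238] = 19.6700
Node dd (S = 65.02): V_dd = e^(−0.01)·[0.8003·32.7238 + 0.1997·45.7288] = 34.9700
Node u (S = 94.5): V_u = e^(−0.01)·[0.8003·3.2945 + 0.1997·19.6700] = 6.5001
Node d (S = 76.5): V_d = e^(−0.01)·[0.8003·19.6700 + 0.1997·34.9700] = 22.5001
Node 0 (S = 90): V_0 = e^(−0.01)·[0.8003·6.5001 + 0.1997·22.5001] = 9.5996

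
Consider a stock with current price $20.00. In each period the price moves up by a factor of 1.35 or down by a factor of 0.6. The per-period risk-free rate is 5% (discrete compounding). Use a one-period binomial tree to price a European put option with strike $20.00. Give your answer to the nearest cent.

Risk-neutral probability p = (1 + 0.05 − 0.6)/(1.35 − 0.6) = 0.4500/0.7500 = 0.6000
Terminal stock prices: S_u = 27, S_d = 12
Terminal payoffs (K − S): max(-7, 0) = 0, max(8, 0) = 8
Node 0 (S = 20): V_0 = 1/1.05·[0.6000·0.0000 + 0.4000·8.0000] = 3.0476

$3.05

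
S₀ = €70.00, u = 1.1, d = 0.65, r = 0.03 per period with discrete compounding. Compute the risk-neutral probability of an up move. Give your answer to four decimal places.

p = 0.8444

Risk-neutral probability p = (1 + 0.03 − 0.65)/(1.1 − 0.65) = 0.3800/0.4500 = 0.8444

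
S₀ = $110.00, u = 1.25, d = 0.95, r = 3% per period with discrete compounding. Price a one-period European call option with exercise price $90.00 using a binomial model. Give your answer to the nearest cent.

$22.62

Risk-neutral probability p = (1 + 0.03 − 0.95)/(1.25 − 0.95) = 0.0800/0.3000 = 0.2667
Terminal stock prices: S_u = 137.5, S_d = 104.5
Terminal payoffs (S − K): max(47.5, 0) = 47.5, max(14.5, 0) = 14.5
Node 0 (S = 110): V_0 = 1/1.03·[0.2667·47.5000 + 0.7333·14.5000] = 22.6214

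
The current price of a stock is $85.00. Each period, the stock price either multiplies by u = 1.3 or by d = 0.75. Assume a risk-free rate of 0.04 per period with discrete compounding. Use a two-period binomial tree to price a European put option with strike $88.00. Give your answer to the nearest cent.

Risk-neutral probability p = (1 + 0.04 − 0.75)/(1.3 − 0.75) = 0.2900/0.5500 = 0.5273
Terminal stock prices: S_uu = 143.7, S_ud = 82.88, S_dd = 47.81
Terminal payoffs (K − S): max(-55.65, 0) = 0, max(5.125, 0) = 5.125, max(40.19, 0) = 40.19
Node u (S = 110.5): V_u = 1/1.04·[0.5273·0.0000 + 0.4727·5.1250] = 2.3295
Node d (S = 63.75): V_d = 1/1.04·[0.5273·5.1250 + 0.4727·40.1875] = 20.8654
Node 0 (S = 85): V_0 = 1/1.04·[0.5273·2.3295 + 0.4727·20.8654] = 10.6653

$10.67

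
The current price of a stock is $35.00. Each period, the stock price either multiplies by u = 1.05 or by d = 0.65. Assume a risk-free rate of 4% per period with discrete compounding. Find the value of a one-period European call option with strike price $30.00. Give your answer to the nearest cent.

$6.33

Risk-neutral probability p = (1 + 0.04 − 0.65)/(1.05 − 0.65) = 0.3900/0.4000 = 0.9750
Terminal stock prices: S_u = 36.75, S_d = 22.75
Terminal payoffs (S − K): max(6.75, 0) = 6.75, max(-7.25, 0) = 0
Node 0 (S = 35): V_0 = 1/1.04·[0.9750·6.7500 + 0.0250·0.0000] = 6.3281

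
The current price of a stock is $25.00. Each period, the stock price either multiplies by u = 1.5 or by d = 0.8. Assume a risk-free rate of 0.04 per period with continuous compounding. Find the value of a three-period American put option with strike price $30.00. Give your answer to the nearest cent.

Risk-neutral probability p = (e^0.04 − 0.8)/(1.5 − 0.8) = 0.2408/0.7000 = 0.3440
Terminal stock prices: S_uuu = 84.38, S_uud = 45, S_udd = 24, S_ddd = 12.8
Terminal payoffs (K − S): max(-54.38, 0) = 0, max(-15, 0) = 0, max(6, 0) = 6, max(17.2, 0) = 17.2
Node uu (S = 56.25): continuation = e^(−0.04)·[0.3440·0.0000 + 0.6560·0.0000] = 0.0000; exercise value = 0.0000 ≤ continuation, so V_uu = 0.0000
Node ud (S = 30): continuation = e^(−0.04)·[0.3440·0.0000 + 0.6560·6.0000] = 3.7816; exercise value = 0.0000 ≤ continuation, so V_ud = 3.7816
Node dd (S = 16): continuation = e^(−0.04)·[0.3440·6.0000 + 0.6560·17.2000] = 12.8237; exercise value = 14.0000 > continuation, so V_dd = 14.0000 (exercise)
Node u (S = 37.5): continuation = e^(−0.04)·[0.3440·0.0000 + 0.6560·3.7816] = 2.3834; exercise value = 0.0000 ≤ continuation, so V_u = 2.3834
Node d (S = 20): continuation = e^(−0.04)·[0.3440·3.7816 + 0.6560·14.0000] = 10.0736; exercise value = 10.0000 ≤ continuation, so V_d = 10.0736
Node 0 (S = 25): continuation = e^(−0.04)·[0.3440·2.3834 + 0.6560·10.0736] = 7.1368; exercise value = 5.0000 ≤ continuation, so V_0 = 7.1368

$7.14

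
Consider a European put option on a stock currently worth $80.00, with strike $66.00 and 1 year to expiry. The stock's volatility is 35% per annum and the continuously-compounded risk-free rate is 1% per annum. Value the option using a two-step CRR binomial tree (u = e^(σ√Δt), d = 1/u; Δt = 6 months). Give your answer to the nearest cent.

$5.19

CRR parameters: u = e^(σ√Δt) = e^(0.35·√0.5) = 1.2808, d = 1/u = 0.7808
Per-period rate: rΔt = 0.01·0.5 = 0.005, so R = e^0.005 = 1.0050
Risk-neutral probability p = (e^0.005 − 0.7808)/(1.2808 − 0.7808) = 0.2243/0.5000 = 0.4485
Terminal stock prices: S_uu = 131.2, S_ud = 80, S_dd = 48.77
Terminal payoffs (K − S): max(-65.24, 0) = 0, max(-14, 0) = 0, max(17.23, 0) = 17.23
Node u (S = 102.5): V_u = e^(−0.005)·[0.4485·0.0000 + 0.5515·0.0000] = 0.0000
Node d (S = 62.46): V_d = e^(−0.005)·[0.4485·0.0000 + 0.5515·17.2331] = 9.4572
Node 0 (S = 80): V_0 = e^(−0.005)·[0.4485·0.0000 + 0.5515·9.4572] = 5.1900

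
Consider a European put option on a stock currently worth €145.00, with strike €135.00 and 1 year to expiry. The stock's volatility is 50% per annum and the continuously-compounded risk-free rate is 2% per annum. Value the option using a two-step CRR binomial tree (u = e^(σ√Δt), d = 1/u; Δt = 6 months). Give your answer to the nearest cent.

CRR parameters: u = e^(σ√Δt) = e^(0.5·√0.5) = 1.4241, d = 1/u = 0.7022
Per-period rate: rΔt = 0.02·0.5 = 0.01, so R = e^0.01 = 1.0101
Risk-neutral probability p = (e^0.01 − 0.7022)/(1.4241 − 0.7022) = 0.3079/0.7219 = 0.4264
Terminal stock prices: S_uu = 294.1, S_ud = 145, S_dd = 71.49
Terminal payoffs (K − S): max(-159.1, 0) = 0, max(-10, 0) = 0, max(63.51, 0) = 63.51
Node u (S = 206.5): V_u = e^(−0.01)·[0.4264·0.0000 + 0.5736·0.0000] = 0.0000
Node d (S = 101.8): V_d = e^(−0.01)·[0.4264·0.0000 + 0.5736·63.5050] = 36.0614
Node 0 (S = 145): V_0 = e^(−0.01)·[0.4264·0.0000 + 0.5736·36.0614] = 20.4775

€20.48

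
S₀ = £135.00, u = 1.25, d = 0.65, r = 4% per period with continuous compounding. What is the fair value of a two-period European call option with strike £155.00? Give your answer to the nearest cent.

£21.91

Risk-neutral probability p = (e^0.04 − 0.65)/(1.25 − 0.65) = 0.3908/0.6000 = 0.6514
Terminal stock prices: S_uu = 210.9, S_ud = 109.7, S_dd = 57.04
Terminal payoffs (S − K): max(55.94, 0) = 55.94, max(-45.31, 0) = 0, max(-97.96, 0) = 0
Node u (S = 168.8): V_u = e^(−0.04)·[0.6514·55.9375 + 0.3486·0.0000] = 35.0063
Node d (S = 87.75): V_d = e^(−0.04)·[0.6514·0.0000 + 0.3486·0.0000] = 0.0000
Node 0 (S = 135): V_0 = e^(−0.04)·[0.6514·35.0063 + 0.3486·0.0000] = 21.9074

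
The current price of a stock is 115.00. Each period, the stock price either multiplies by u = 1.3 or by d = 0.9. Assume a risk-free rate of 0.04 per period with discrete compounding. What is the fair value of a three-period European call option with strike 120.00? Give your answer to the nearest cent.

17.15

Risk-neutral probability p = (1 + 0.04 − 0.9)/(1.3 − 0.9) = 0.1400/0.4000 = 0.3500
Terminal stock prices: S_uuu = 252.7, S_uud = 174.9, S_udd = 121.1, S_ddd = 83.84
Terminal payoffs (S − K): max(132.7, 0) = 132.7, max(54.92, 0) = 54.92, max(1.095, 0) = 1.095, max(-36.16, 0) = 0
Node uu (S = 194.4): V_uu = 1/1.04·[0.3500·132.6550 + 0.6500·54.9150] = 78.9654
Node ud (S = 134.6): V_ud = 1/1.04·[0.3500·54.9150 + 0.6500·1.0950] = 19.1654
Node dd (S = 93.15): V_dd = 1/1.04·[0.3500·1.0950 + 0.6500·0.0000] = 0.3685
Node u (S = 149.5): V_u = 1/1.04·[0.3500·78.9654 + 0.6500·19.1654] = 38.5533
Node d (S = 103.5): V_d = 1/1.04·[0.3500·19.1654 + 0.6500·0.3685] = 6.6802
Node 0 (S = 115): V_0 = 1/1.04·[0.3500·38.5533 + 0.6500·6.6802] = 17.1498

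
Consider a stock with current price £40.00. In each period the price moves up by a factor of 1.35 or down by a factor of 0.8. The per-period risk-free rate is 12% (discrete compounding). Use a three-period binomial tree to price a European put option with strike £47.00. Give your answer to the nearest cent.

£4.08

Risk-neutral probability p = (1 + 0.12 − 0.8)/(1.35 − 0.8) = 0.3200/0.5500 = 0.5818
Terminal stock prices: S_uuu = 98.42, S_uud = 58.32, S_udd = 34.56, S_ddd = 20.48
Terminal payoffs (K − S): max(-51.42, 0) = 0, max(-11.32, 0) = 0, max(12.44, 0) = 12.44, max(26.52, 0) = 26.52
Node uu (S = 72.9): V_uu = 1/1.12·[0.5818·0.0000 + 0.4182·0.0000] = 0.0000
Node ud (S = 43.2): V_ud = 1/1.12·[0.5818·0.0000 + 0.4182·12.4400] = 4.6448
Node dd (S = 25.6): V_dd = 1/1.12·[0.5818·12.4400 + 0.4182·26.5200] = 16.3643
Node u (S = 54): V_u = 1/1.12·[0.5818·0.0000 + 0.4182·4.6448] = 1.7343
Node d (S = 32): V_d = 1/1.12·[0.5818·4.6448 + 0.4182·16.3643] = 8.5229
Node 0 (S = 40): V_0 = 1/1.12·[0.5818·1.7343 + 0.4182·8.5229] = 4.0832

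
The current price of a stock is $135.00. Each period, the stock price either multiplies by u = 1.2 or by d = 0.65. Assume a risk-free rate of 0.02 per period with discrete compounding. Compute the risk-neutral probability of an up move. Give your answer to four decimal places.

Risk-neutral probability p = (1 + 0.02 − 0.65)/(1.2 − 0.65) = 0.3700/0.5500 = 0.6727

p = 0.6727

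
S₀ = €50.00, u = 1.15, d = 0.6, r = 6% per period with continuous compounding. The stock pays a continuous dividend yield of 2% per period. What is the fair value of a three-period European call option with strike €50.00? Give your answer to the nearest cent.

€11.20

Per-period risk-free factor R = e^0.06 = 1.0618; dividend-adjusted growth = e^(0.06−0.02) = 1.0408.
Risk-neutral probability p = (1.0408 − 0.6)/(1.15 − 0.6) = 0.4408/0.5500 = 0.8015
Terminal stock prices: S_uuu = 76.04, S_uud = 39.67, S_udd = 20.7, S_ddd = 10.8
Terminal payoffs (S − K): max(26.04, 0) = 26.04, max(-10.33, 0) = 0, max(-29.3, 0) = 0, max(-39.2, 0) = 0
Node uu (S = 66.12): V_uu = e^(−0.06)·[0.8015·26.0437 + 0.1985·0.0000] = 19.6578
Node ud (S = 34.5): V_ud = e^(−0.06)·[0.8015·0.0000 + 0.1985·0.0000] = 0.0000
Node dd (S = 18): V_dd = e^(−0.06)·[0.8015·0.0000 + 0.1985·0.0000] = 0.0000
Node u (S = 57.5): V_u = e^(−0.06)·[0.8015·19.6578 + 0.1985·0.0000] = 14.8377
Node d (S = 30): V_d = e^(−0.06)·[0.8015·0.0000 + 0.1985·0.0000] = 0.0000
Node 0 (S = 50): V_0 = e^(−0.06)·[0.8015·14.8377 + 0.1985·0.0000] = 11.1995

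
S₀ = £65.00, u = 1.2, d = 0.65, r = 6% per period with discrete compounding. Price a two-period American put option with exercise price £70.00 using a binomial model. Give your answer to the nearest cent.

Risk-neutral probability p = (1 + 0.06 − 0.65)/(1.2 − 0.65) = 0.4100/0.5500 = 0.7455
Terminal stock prices: S_uu = 93.6, S_ud = 50.7, S_dd = 27.46
Terminal payoffs (K − S): max(-23.6, 0) = 0, max(19.3, 0) = 19.3, max(42.54, 0) = 42.54
Node u (S = 78): continuation = 1/1.06·[0.7455·0.0000 + 0.2545·19.3000] = 4.6346; exercise value = 0.0000 ≤ continuation, so V_u = 4.6346
Node d (S = 42.25): continuation = 1/1.06·[0.7455·19.3000 + 0.2545·42.5375] = 23.7877; exercise value = 27.7500 > continuation, so V_d = 27.7500 (exercise)
Node 0 (S = 65): continuation = 1/1.06·[0.7455·4.6346 + 0.2545·27.7500] = 9.9232; exercise value = 5.0000 ≤ continuation, so V_0 = 9.9232

£9.92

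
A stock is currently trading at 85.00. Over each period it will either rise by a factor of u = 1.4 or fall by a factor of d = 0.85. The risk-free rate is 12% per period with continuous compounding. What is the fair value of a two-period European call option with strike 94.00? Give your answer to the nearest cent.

Risk-neutral probability p = (e^0.12 − 0.85)/(1.4 − 0.85) = 0.2775/0.5500 = 0.5045
Terminal stock prices: S_uu = 166.6, S_ud = 101.1, S_dd = 61.41
Terminal payoffs (S − K): max(72.6, 0) = 72.6, max(7.15, 0) = 7.15, max(-32.59, 0) = 0
Node u (S = 119): V_u = e^(−0.12)·[0.5045·72.6000 + 0.4955·7.1500] = 35.6295
Node d (S = 72.25): V_d = e^(−0.12)·[0.5045·7.1500 + 0.4955·0.0000] = 3.1995
Node 0 (S = 85): V_0 = e^(−0.12)·[0.5045·35.6295 + 0.4955·3.1995] = 17.3497

17.35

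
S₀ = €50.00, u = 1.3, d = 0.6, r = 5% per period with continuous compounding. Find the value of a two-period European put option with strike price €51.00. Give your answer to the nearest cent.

€8.74

Risk-neutral probability p = (e^0.05 − 0.6)/(1.3 − 0.6) = 0.4513/0.7000 = 0.6447
Terminal stock prices: S_uu = 84.5, S_ud = 39, S_dd = 18
Terminal payoffs (K − S): max(-33.5, 0) = 0, max(12, 0) = 12, max(33, 0) = 33
Node u (S = 65): V_u = e^(−0.05)·[0.6447·0.0000 + 0.3553·12.0000] = 4.0560
Node d (S = 30): V_d = e^(−0.05)·[0.6447·12.0000 + 0.3553·33.0000] = 18.5127
Node 0 (S = 50): V_0 = e^(−0.05)·[0.6447·4.0560 + 0.3553·18.5127] = 8.7445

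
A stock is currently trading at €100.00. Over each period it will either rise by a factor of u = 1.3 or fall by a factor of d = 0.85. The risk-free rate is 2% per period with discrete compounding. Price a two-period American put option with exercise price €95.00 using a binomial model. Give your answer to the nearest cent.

Risk-neutral probability p = (1 + 0.02 − 0.85)/(1.3 − 0.85) = 0.1700/0.4500 = 0.3778
Terminal stock prices: S_uu = 169, S_ud = 110.5, S_dd = 72.25
Terminal payoffs (K − S): max(-74, 0) = 0, max(-15.5, 0) = 0, max(22.75, 0) = 22.75
Node u (S = 130): continuation = 1/1.02·[0.3778·0.0000 + 0.6222·0.0000] = 0.0000; exercise value = 0.0000 ≤ continuation, so V_u = 0.0000
Node d (S = 85): continuation = 1/1.02·[0.3778·0.0000 + 0.6222·22.7500] = 13.8780; exercise value = 10.0000 ≤ continuation, so V_d = 13.8780
Node 0 (S = 100): continuation = 1/1.02·[0.3778·0.0000 + 0.6222·13.8780] = 8.4659; exercise value = 0.0000 ≤ continuation, so V_0 = 8.4659

€8.47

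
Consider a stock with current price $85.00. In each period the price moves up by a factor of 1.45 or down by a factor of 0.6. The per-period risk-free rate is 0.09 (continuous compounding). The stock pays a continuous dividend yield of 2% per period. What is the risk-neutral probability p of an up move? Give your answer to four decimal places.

Per-period risk-free factor R = e^0.09 = 1.0942; dividend-adjusted growth = e^(0.09−0.02) = 1.0725.
Risk-neutral probability p = (1.0725 − 0.6)/(1.45 − 0.6) = 0.4725/0.8500 = 0.5559

p = 0.5559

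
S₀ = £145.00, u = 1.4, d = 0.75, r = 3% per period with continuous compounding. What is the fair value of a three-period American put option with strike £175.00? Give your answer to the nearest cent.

£44.30

Risk-neutral probability p = (e^0.03 − 0.75)/(1.4 − 0.75) = 0.2805/0.6500 = 0.4315
Terminal stock prices: S_uuu = 397.9, S_uud = 213.1, S_udd = 114.2, S_ddd = 61.17
Terminal payoffs (K − S): max(-222.9, 0) = 0, max(-38.15, 0) = 0, max(60.81, 0) = 60.81, max(113.8, 0) = 113.8
Node uu (S = 284.2): continuation = e^(−0.03)·[0.4315·0.0000 + 0.5685·0.0000] = 0.0000; exercise value = 0.0000 ≤ continuation, so V_uu = 0.0000
Node ud (S = 152.2): continuation = e^(−0.03)·[0.4315·0.0000 + 0.5685·60.8125] = 33.5520; exercise value = 22.7500 ≤ continuation, so V_ud = 33.5520
Node dd (S = 81.56): continuation = e^(−0.03)·[0.4315·60.8125 + 0.5685·113.8281] = 88.2655; exercise value = 93.4375 > continuation, so V_dd = 93.4375 (exercise)
Node u (S = 203): continuation = e^(−0.03)·[0.4315·0.0000 + 0.5685·33.5520] = 18.5116; exercise value = 0.0000 ≤ continuation, so V_u = 18.5116
Node d (S = 108.8): continuation = e^(−0.03)·[0.4315·33.5520 + 0.5685·93.4375] = 65.6010; exercise value = 66.2500 > continuation, so V_d = 66.2500 (exercise)
Node 0 (S = 145): continuation = e^(−0.03)·[0.4315·18.5116 + 0.5685·66.2500] = 44.3032; exercise value = 30.0000 ≤ continuation, so V_0 = 44.3032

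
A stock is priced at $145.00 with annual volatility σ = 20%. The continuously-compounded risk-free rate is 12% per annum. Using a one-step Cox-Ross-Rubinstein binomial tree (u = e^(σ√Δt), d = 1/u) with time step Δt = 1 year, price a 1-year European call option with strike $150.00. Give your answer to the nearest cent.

CRR parameters: u = e^(σ√Δt) = e^(0.2·√1) = 1.2214, d = 1/u = 0.8187
Per-period rate: rΔt = 0.12·1 = 0.12, so R = e^0.12 = 1.1275
Risk-neutral probability p = (e^0.12 − 0.8187)/(1.2214 − 0.8187) = 0.3088/0.4027 = 0.7668
Terminal stock prices: S_u = 177.1, S_d = 118.7
Terminal payoffs (S − K): max(27.1, 0) = 27.1, max(-31.28, 0) = 0
Node 0 (S = 145): V_0 = e^(−0.12)·[0.7668·27.1034 + 0.2332·0.0000] = 18.4326

$18.43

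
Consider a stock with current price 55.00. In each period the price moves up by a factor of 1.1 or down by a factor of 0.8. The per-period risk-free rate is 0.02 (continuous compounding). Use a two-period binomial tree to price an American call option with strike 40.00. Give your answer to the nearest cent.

16.89

Risk-neutral probability p = (e^0.02 − 0.8)/(1.1 − 0.8) = 0.2202/0.3000 = 0.7340
Terminal stock prices: S_uu = 66.55, S_ud = 48.4, S_dd = 35.2
Terminal payoffs (S − K): max(26.55, 0) = 26.55, max(8.4, 0) = 8.4, max(-4.8, 0) = 0
Node u (S = 60.5): continuation = e^(−0.02)·[0.7340·26.5500 + 0.2660·8.4000] = 21.2921; exercise value = 20.5000 ≤ continuation, so V_u = 21.2921
Node d (S = 44): continuation = e^(−0.02)·[0.7340·8.4000 + 0.2660·0.0000] = 6.0435; exercise value = 4.0000 ≤ continuation, so V_d = 6.0435
Node 0 (S = 55): continuation = e^(−0.02)·[0.7340·21.2921 + 0.2660·6.0435] = 16.8947; exercise value = 15.0000 ≤ continuation, so V_0 = 16.8947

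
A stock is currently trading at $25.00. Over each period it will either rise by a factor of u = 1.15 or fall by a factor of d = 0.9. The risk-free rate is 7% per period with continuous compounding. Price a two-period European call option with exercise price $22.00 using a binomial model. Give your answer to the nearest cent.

Risk-neutral probability p = (e^0.07 − 0.9)/(1.15 − 0.9) = 0.1725/0.2500 = 0.6900
Terminal stock prices: S_uu = 33.06, S_ud = 25.87, S_dd = 20.25
Terminal payoffs (S − K): max(11.06, 0) = 11.06, max(3.875, 0) = 3.875, max(-1.75, 0) = 0
Node u (S = 28.75): V_u = e^(−0.07)·[0.6900·11.0625 + 0.3100·3.8750] = 8.2373
Node d (S = 22.5): V_d = e^(−0.07)·[0.6900·3.8750 + 0.3100·0.0000] = 2.4931
Node 0 (S = 25): V_0 = e^(−0.07)·[0.6900·8.2373 + 0.3100·2.4931] = 6.0203

$6.02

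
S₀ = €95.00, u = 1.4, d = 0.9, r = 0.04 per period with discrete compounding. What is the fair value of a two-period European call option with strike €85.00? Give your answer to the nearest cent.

Risk-neutral probability p = (1 + 0.04 − 0.9)/(1.4 − 0.9) = 0.1400/0.5000 = 0.2800
Terminal stock prices: S_uu = 186.2, S_ud = 119.7, S_dd = 76.95
Terminal payoffs (S − K): max(101.2, 0) = 101.2, max(34.7, 0) = 34.7, max(-8.05, 0) = 0
Node u (S = 133): V_u = 1/1.04·[0.2800·101.2000 + 0.7200·34.7000] = 51.2692
Node d (S = 85.5): V_d = 1/1.04·[0.2800·34.7000 + 0.7200·0.0000] = 9.3423
Node 0 (S = 95): V_0 = 1/1.04·[0.2800·51.2692 + 0.7200·9.3423] = 20.2710

€20.27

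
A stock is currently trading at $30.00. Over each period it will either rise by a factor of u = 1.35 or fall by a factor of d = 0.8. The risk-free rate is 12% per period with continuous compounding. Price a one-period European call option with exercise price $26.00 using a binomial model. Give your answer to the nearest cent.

Risk-neutral probability p = (e^0.12 − 0.8)/(1.35 − 0.8) = 0.3275/0.5500 = 0.5954
Terminal stock prices: S_u = 40.5, S_d = 24
Terminal payoffs (S − K): max(14.5, 0) = 14.5, max(-2, 0) = 0
Node 0 (S = 30): V_0 = e^(−0.12)·[0.5954·14.5000 + 0.4046·0.0000] = 7.6577

$7.66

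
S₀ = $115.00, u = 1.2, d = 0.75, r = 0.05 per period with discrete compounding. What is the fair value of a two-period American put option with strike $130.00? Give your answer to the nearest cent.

$19.23

Risk-neutral probability p = (1 + 0.05 − 0.75)/(1.2 − 0.75) = 0.3000/0.4500 = 0.6667
Terminal stock prices: S_uu = 165.6, S_ud = 103.5, S_dd = 64.69
Terminal payoffs (K − S): max(-35.6, 0) = 0, max(26.5, 0) = 26.5, max(65.31, 0) = 65.31
Node u (S = 138): continuation = 1/1.05·[0.6667·0.0000 + 0.3333·26.5000] = 8.4127; exercise value = 0.0000 ≤ continuation, so V_u = 8.4127
Node d (S = 86.25): continuation = 1/1.05·[0.6667·26.5000 + 0.3333·65.3125] = 37.5595; exercise value = 43.7500 > continuation, so V_d = 43.7500 (exercise)
Node 0 (S = 115): continuation = 1/1.05·[0.6667·8.4127 + 0.3333·43.7500] = 19.2303; exercise value = 15.0000 ≤ continuation, so V_0 = 19.2303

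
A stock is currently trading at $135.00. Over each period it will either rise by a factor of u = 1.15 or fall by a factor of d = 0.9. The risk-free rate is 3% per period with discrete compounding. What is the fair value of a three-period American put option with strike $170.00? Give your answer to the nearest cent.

$35.00

Risk-neutral probability p = (1 + 0.03 − 0.9)/(1.15 − 0.9) = 0.1300/0.2500 = 0.5200
Terminal stock prices: S_uuu = 205.3, S_uud = 160.7, S_udd = 125.8, S_ddd = 98.42
Terminal payoffs (K − S): max(-35.32, 0) = 0, max(9.316, 0) = 9.316, max(44.25, 0) = 44.25, max(71.58, 0) = 71.58
Node uu (S = 178.5): continuation = 1/1.03·[0.5200·0.0000 + 0.4800·9.3163] = 4.3416; exercise value = 0.0000 ≤ continuation, so V_uu = 4.3416
Node ud (S = 139.7): continuation = 1/1.03·[0.5200·9.3163 + 0.4800·44.2475] = 25.3235; exercise value = 30.2750 > continuation, so V_ud = 30.2750 (exercise)
Node dd (S = 109.4): continuation = 1/1.03·[0.5200·44.2475 + 0.4800·71.5850] = 55.6985; exercise value = 60.6500 > continuation, so V_dd = 60.6500 (exercise)
Node u (S = 155.2): continuation = 1/1.03·[0.5200·4.3416 + 0.4800·30.2750] = 16.3006; exercise value = 14.7500 ≤ continuation, so V_u = 16.3006
Node d (S = 121.5): continuation = 1/1.03·[0.5200·30.2750 + 0.4800·60.6500] = 43.5485; exercise value = 48.5000 > continuation, so V_d = 48.5000 (exercise)
Node 0 (S = 135): continuation = 1/1.03·[0.5200·16.3006 + 0.4800·48.5000] = 30.8314; exercise value = 35.0000 > continuation, so V_0 = 35.0000 (exercise)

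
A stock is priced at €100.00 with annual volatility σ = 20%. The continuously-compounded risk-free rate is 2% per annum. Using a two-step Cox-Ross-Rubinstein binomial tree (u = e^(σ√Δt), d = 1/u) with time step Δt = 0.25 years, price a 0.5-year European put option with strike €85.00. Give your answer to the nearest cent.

€0.77

CRR parameters: u = e^(σ√Δt) = e^(0.2·√0.25) = 1.1052, d = 1/u = 0.9048
Per-period rate: rΔt = 0.02·0.25 = 0.005, so R = e^0.005 = 1.0050
Risk-neutral probability p = (e^0.005 − 0.9048)/(1.1052 − 0.9048) = 0.1002/0.2003 = 0.5000
Terminal stock prices: S_uu = 122.1, S_ud = 100, S_dd = 81.87
Terminal payoffs (K − S): max(-37.14, 0) = 0, max(-15, 0) = 0, max(3.127, 0) = 3.127
Node u (S = 110.5): V_u = e^(−0.005)·[0.5000·0.0000 + 0.5000·0.0000] = 0.0000
Node d (S = 90.48): V_d = e^(−0.005)·[0.5000·0.0000 + 0.5000·3.1269] = 1.5555
Node 0 (S = 100): V_0 = e^(−0.005)·[0.5000·0.0000 + 0.5000·1.5555] = 0.7738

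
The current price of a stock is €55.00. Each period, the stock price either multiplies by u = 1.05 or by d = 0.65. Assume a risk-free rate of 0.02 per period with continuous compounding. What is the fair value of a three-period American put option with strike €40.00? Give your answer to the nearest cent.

Risk-neutral probability p = (e^0.02 − 0.65)/(1.05 − 0.65) = 0.3702/0.4000 = 0.9255
Terminal stock prices: S_uuu = 63.67, S_uud = 39.41, S_udd = 24.4, S_ddd = 15.1
Terminal payoffs (K − S): max(-23.67, 0) = 0, max(0.5856, 0) = 0.5856, max(15.6, 0) = 15.6, max(24.9, 0) = 24.9
Node uu (S = 60.64): continuation = e^(−0.02)·[0.9255·0.0000 + 0.0745·0.5856] = 0.0428; exercise value = 0.0000 ≤ continuation, so V_uu = 0.0428
Node ud (S = 37.54): continuation = e^(−0.02)·[0.9255·0.5856 + 0.0745·15.6006] = 1.6704; exercise value = 2.4625 > continuation, so V_ud = 2.4625 (exercise)
Node dd (S = 23.24): continuation = e^(−0.02)·[0.9255·15.6006 + 0.0745·24.8956] = 15.9704; exercise value = 16.7625 > continuation, so V_dd = 16.7625 (exercise)
Node u (S = 57.75): continuation = e^(−0.02)·[0.9255·0.0428 + 0.0745·2.4625] = 0.2186; exercise value = 0.0000 ≤ continuation, so V_u = 0.2186
Node d (S = 35.75): continuation = e^(−0.02)·[0.9255·2.4625 + 0.0745·16.7625] = 3.4579; exercise value = 4.2500 > continuation, so V_d = 4.2500 (exercise)
Node 0 (S = 55): continuation = e^(−0.02)·[0.9255·0.2186 + 0.0745·4.2500] = 0.5087; exercise value = 0.0000 ≤ continuation, so V_0 = 0.5087

€0.51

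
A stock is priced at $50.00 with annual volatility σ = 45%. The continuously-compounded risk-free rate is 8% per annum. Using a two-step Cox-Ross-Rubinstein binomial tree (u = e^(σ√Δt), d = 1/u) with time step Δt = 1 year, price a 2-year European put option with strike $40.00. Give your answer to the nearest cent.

CRR parameters: u = e^(σ√Δt) = e^(0.45·√1) = 1.5683, d = 1/u = 0.6376
Per-period rate: rΔt = 0.08·1 = 0.08, so R = e^0.08 = 1.0833
Risk-neutral probability p = (e^0.08 − 0.6376)/(1.5683 − 0.6376) = 0.4457/0.9307 = 0.4789
Terminal stock prices: S_uu = 123, S_ud = 50, S_dd = 20.33
Terminal payoffs (K − S): max(-82.98, 0) = 0, max(-10, 0) = 0, max(19.67, 0) = 19.67
Node u (S = 78.42): V_u = e^(−0.08)·[0.4789·0.0000 + 0.5211·0.0000] = 0.0000
Node d (S = 31.88): V_d = e^(−0.08)·[0.4789·0.0000 + 0.5211·19.6715] = 9.4636
Node 0 (S = 50): V_0 = e^(−0.08)·[0.4789·0.0000 + 0.5211·9.4636] = 4.5528

$4.55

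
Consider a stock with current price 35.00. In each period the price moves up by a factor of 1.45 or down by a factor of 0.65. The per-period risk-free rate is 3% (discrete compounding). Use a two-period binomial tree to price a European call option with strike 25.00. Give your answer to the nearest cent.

14.09

Risk-neutral probability p = (1 + 0.03 − 0.65)/(1.45 − 0.65) = 0.3800/0.8000 = 0.4750
Terminal stock prices: S_uu = 73.59, S_ud = 32.99, S_dd = 14.79
Terminal payoffs (S − K): max(48.59, 0) = 48.59, max(7.988, 0) = 7.988, max(-10.21, 0) = 0
Node u (S = 50.75): V_u = 1/1.03·[0.4750·48.5875 + 0.5250·7.9875] = 26.4782
Node d (S = 22.75): V_d = 1/1.03·[0.4750·7.9875 + 0.5250·0.0000] = 3.6836
Node 0 (S = 35): V_0 = 1/1.03·[0.4750·26.4782 + 0.5250·3.6836] = 14.0883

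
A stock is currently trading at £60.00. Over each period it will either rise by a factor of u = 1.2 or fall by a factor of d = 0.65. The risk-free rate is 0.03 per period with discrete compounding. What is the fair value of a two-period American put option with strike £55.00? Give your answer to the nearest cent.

£6.45

Risk-neutral probability p = (1 + 0.03 − 0.65)/(1.2 − 0.65) = 0.3800/0.5500 = 0.6909
Terminal stock prices: S_uu = 86.4, S_ud = 46.8, S_dd = 25.35
Terminal payoffs (K − S): max(-31.4, 0) = 0, max(8.2, 0) = 8.2, max(29.65, 0) = 29.65
Node u (S = 72): continuation = 1/1.03·[0.6909·0.0000 + 0.3091·8.2000] = 2.4607; exercise value = 0.0000 ≤ continuation, so V_u = 2.4607
Node d (S = 39): continuation = 1/1.03·[0.6909·8.2000 + 0.3091·29.6500] = 14.3981; exercise value = 16.0000 > continuation, so V_d = 16.0000 (exercise)
Node 0 (S = 60): continuation = 1/1.03·[0.6909·2.4607 + 0.3091·16.0000] = 6.4520; exercise value = 0.0000 ≤ continuation, so V_0 = 6.4520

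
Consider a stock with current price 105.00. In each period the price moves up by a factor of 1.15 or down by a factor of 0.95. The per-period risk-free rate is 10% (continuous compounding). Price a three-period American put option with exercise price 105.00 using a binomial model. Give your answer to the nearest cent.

Risk-neutral probability p = (e^0.1 − 0.95)/(1.15 − 0.95) = 0.1552/0.2000 = 0.7759
Terminal stock prices: S_uuu = 159.7, S_uud = 131.9, S_udd = 109, S_ddd = 90.02
Terminal payoffs (K − S): max(-54.69, 0) = 0, max(-26.92, 0) = 0, max(-3.977, 0) = 0, max(14.98, 0) = 14.98
Node uu (S = 138.9): continuation = e^(−0.1)·[0.7759·0.0000 + 0.2241·0.0000] = 0.0000; exercise value = 0.0000 ≤ continuation, so V_uu = 0.0000
Node ud (S = 114.7): continuation = e^(−0.1)·[0.7759·0.0000 + 0.2241·0.0000] = 0.0000; exercise value = 0.0000 ≤ continuation, so V_ud = 0.0000
Node dd (S = 94.76): continuation = e^(−0.1)·[0.7759·0.0000 + 0.2241·14.9756] = 3.0373; exercise value = 10.2375 > continuation, so V_dd = 10.2375 (exercise)
Node u (S = 120.7): continuation = e^(−0.1)·[0.7759·0.0000 + 0.2241·0.0000] = 0.0000; exercise value = 0.0000 ≤ continuation, so V_u = 0.0000
Node d (S = 99.75): continuation = e^(−0.1)·[0.7759·0.0000 + 0.2241·10.2375] = 2.0763; exercise value = 5.2500 > continuation, so V_d = 5.2500 (exercise)
Node 0 (S = 105): continuation = e^(−0.1)·[0.7759·0.0000 + 0.2241·5.2500] = 1.0648; exercise value = 0.0000 ≤ continuation, so V_0 = 1.0648

1.06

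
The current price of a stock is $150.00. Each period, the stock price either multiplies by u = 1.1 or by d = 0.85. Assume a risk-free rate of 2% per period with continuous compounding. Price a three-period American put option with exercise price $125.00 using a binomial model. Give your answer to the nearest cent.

Risk-neutral probability p = (e^0.02 − 0.85)/(1.1 − 0.85) = 0.1702/0.2500 = 0.6808
Terminal stock prices: S_uuu = 199.7, S_uud = 154.3, S_udd = 119.2, S_ddd = 92.12
Terminal payoffs (K − S): max(-74.65, 0) = 0, max(-29.28, 0) = 0, max(5.788, 0) = 5.788, max(32.88, 0) = 32.88
Node uu (S = 181.5): continuation = e^(−0.02)·[0.6808·0.0000 + 0.3192·0.0000] = 0.0000; exercise value = 0.0000 ≤ continuation, so V_uu = 0.0000
Node ud (S = 140.2): continuation = e^(−0.02)·[0.6808·0.0000 + 0.3192·5.7875] = 1.8108; exercise value = 0.0000 ≤ continuation, so V_ud = 1.8108
Node dd (S = 108.4): continuation = e^(−0.02)·[0.6808·5.7875 + 0.3192·32.8813] = 14.1498; exercise value = 16.6250 > continuation, so V_dd = 16.6250 (exercise)
Node u (S = 165): continuation = e^(−0.02)·[0.6808·0.0000 + 0.3192·1.8108] = 0.5665; exercise value = 0.0000 ≤ continuation, so V_u = 0.5665
Node d (S = 127.5): continuation = e^(−0.02)·[0.6808·1.8108 + 0.3192·16.6250] = 6.4099; exercise value = 0.0000 ≤ continuation, so V_d = 6.4099
Node 0 (S = 150): continuation = e^(−0.02)·[0.6808·0.5665 + 0.3192·6.4099] = 2.3836; exercise value = 0.0000 ≤ continuation, so V_0 = 2.3836

$2.38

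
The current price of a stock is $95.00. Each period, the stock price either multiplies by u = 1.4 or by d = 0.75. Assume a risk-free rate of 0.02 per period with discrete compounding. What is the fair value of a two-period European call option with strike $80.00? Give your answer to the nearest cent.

$26.83

Risk-neutral probability p = (1 + 0.02 − 0.75)/(1.4 − 0.75) = 0.2700/0.6500 = 0.4154
Terminal stock prices: S_uu = 186.2, S_ud = 99.75, S_dd = 53.44
Terminal payoffs (S − K): max(106.2, 0) = 106.2, max(19.75, 0) = 19.75, max(-26.56, 0) = 0
Node u (S = 133): V_u = 1/1.02·[0.4154·106.2000 + 0.5846·19.7500] = 54.5686
Node d (S = 71.25): V_d = 1/1.02·[0.4154·19.7500 + 0.5846·0.0000] = 8.0430
Node 0 (S = 95): V_0 = 1/1.02·[0.4154·54.5686 + 0.5846·8.0430] = 26.8324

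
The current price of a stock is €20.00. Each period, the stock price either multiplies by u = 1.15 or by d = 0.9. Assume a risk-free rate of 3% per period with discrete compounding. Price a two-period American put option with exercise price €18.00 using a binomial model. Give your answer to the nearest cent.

Risk-neutral probability p = (1 + 0.03 − 0.9)/(1.15 − 0.9) = 0.1300/0.2500 = 0.5200
Terminal stock prices: S_uu = 26.45, S_ud = 20.7, S_dd = 16.2
Terminal payoffs (K − S): max(-8.45, 0) = 0, max(-2.7, 0) = 0, max(1.8, 0) = 1.8
Node u (S = 23): continuation = 1/1.03·[0.5200·0.0000 + 0.4800·0.0000] = 0.0000; exercise value = 0.0000 ≤ continuation, so V_u = 0.0000
Node d (S = 18): continuation = 1/1.03·[0.5200·0.0000 + 0.4800·1.8000] = 0.8388; exercise value = 0.0000 ≤ continuation, so V_d = 0.8388
Node 0 (S = 20): continuation = 1/1.03·[0.5200·0.0000 + 0.4800·0.8388] = 0.3909; exercise value = 0.0000 ≤ continuation, so V_0 = 0.3909

€0.39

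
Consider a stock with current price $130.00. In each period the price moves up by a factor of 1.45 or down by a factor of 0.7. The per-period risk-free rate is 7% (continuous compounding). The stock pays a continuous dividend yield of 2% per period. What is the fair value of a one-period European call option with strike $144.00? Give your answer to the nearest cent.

$19.43

Per-period risk-free factor R = e^0.07 = 1.0725; dividend-adjusted growth = e^(0.07−0.02) = 1.0513.
Risk-neutral probability p = (1.0513 − 0.7)/(1.45 − 0.7) = 0.3513/0.7500 = 0.4684
Terminal stock prices: S_u = 188.5, S_d = 91
Terminal payoffs (S − K): max(44.5, 0) = 44.5, max(-53, 0) = 0
Node 0 (S = 130): V_0 = e^(−0.07)·[0.4684·44.5000 + 0.5316·0.0000] = 19.4330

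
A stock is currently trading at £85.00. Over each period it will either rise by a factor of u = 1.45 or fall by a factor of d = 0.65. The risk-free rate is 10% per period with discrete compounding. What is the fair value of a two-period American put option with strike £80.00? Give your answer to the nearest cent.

£9.84

Risk-neutral probability p = (1 + 0.1 − 0.65)/(1.45 − 0.65) = 0.4500/0.8000 = 0.5625
Terminal stock prices: S_uu = 178.7, S_ud = 80.11, S_dd = 35.91
Terminal payoffs (K − S): max(-98.71, 0) = 0, max(-0.1125, 0) = 0, max(44.09, 0) = 44.09
Node u (S = 123.2): continuation = 1/1.1·[0.5625·0.0000 + 0.4375·0.0000] = 0.0000; exercise value = 0.0000 ≤ continuation, so V_u = 0.0000
Node d (S = 55.25): continuation = 1/1.1·[0.5625·0.0000 + 0.4375·44.0875] = 17.5348; exercise value = 24.7500 > continuation, so V_d = 24.7500 (exercise)
Node 0 (S = 85): continuation = 1/1.1·[0.5625·0.0000 + 0.4375·24.7500] = 9.8437; exercise value = 0.0000 ≤ continuation, so V_0 = 9.8437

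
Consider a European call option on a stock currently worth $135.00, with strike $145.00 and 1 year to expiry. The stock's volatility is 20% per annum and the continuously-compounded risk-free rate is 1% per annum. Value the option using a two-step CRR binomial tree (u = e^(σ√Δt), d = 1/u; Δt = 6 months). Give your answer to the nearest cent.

CRR parameters: u = e^(σ√Δt) = e^(0.2·√0.5) = 1.1519, d = 1/u = 0.8681
Per-period rate: rΔt = 0.01·0.5 = 0.005, so R = e^0.005 = 1.0050
Risk-neutral probability p = (e^0.005 − 0.8681)/(1.1519 − 0.8681) = 0.1369/0.2838 = 0.4824
Terminal stock prices: S_uu = 179.1, S_ud = 135, S_dd = 101.7
Terminal payoffs (S − K): max(34.13, 0) = 34.13, max(-10, 0) = 0, max(-43.26, 0) = 0
Node u (S = 155.5): V_u = e^(−0.005)·[0.4824·34.1310 + 0.5176·0.0000] = 16.3815
Node d (S = 117.2): V_d = e^(−0.005)·[0.4824·0.0000 + 0.5176·0.0000] = 0.0000
Node 0 (S = 135): V_0 = e^(−0.005)·[0.4824·16.3815 + 0.5176·0.0000] = 7.8625

$7.86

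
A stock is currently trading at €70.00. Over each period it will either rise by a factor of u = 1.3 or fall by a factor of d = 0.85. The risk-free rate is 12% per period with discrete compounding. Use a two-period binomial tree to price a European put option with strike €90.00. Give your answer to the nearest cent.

Risk-neutral probability p = (1 + 0.12 − 0.85)/(1.3 − 0.85) = 0.2700/0.4500 = 0.6000
Terminal stock prices: S_uu = 118.3, S_ud = 77.35, S_dd = 50.57
Terminal payoffs (K − S): max(-28.3, 0) = 0, max(12.65, 0) = 12.65, max(39.43, 0) = 39.43
Node u (S = 91): V_u = 1/1.12·[0.6000·0.0000 + 0.4000·12.6500] = 4.5179
Node d (S = 59.5): V_d = 1/1.12·[0.6000·12.6500 + 0.4000·39.4250] = 20.8571
Node 0 (S = 70): V_0 = 1/1.12·[0.6000·4.5179 + 0.4000·20.8571] = 9.8693

€9.87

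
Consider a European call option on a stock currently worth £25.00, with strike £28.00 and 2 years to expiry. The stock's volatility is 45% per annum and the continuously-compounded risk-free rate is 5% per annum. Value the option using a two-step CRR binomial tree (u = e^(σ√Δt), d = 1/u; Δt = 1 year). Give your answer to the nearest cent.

£5.99

CRR parameters: u = e^(σ√Δt) = e^(0.45·√1) = 1.5683, d = 1/u = 0.6376
Per-period rate: rΔt = 0.05·1 = 0.05, so R = e^0.05 = 1.0513
Risk-neutral probability p = (e^0.05 − 0.6376)/(1.5683 − 0.6376) = 0.4136/0.9307 = 0.4445
Terminal stock prices: S_uu = 61.49, S_ud = 25, S_dd = 10.16
Terminal payoffs (S − K): max(33.49, 0) = 33.49, max(-3, 0) = 0, max(-17.84, 0) = 0
Node u (S = 39.21): V_u = e^(−0.05)·[0.4445·33.4901 + 0.5555·0.0000] = 14.1587
Node d (S = 15.94): V_d = e^(−0.05)·[0.4445·0.0000 + 0.5555·0.0000] = 0.0000
Node 0 (S = 25): V_0 = e^(−0.05)·[0.4445·14.1587 + 0.5555·0.0000] = 5.9860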